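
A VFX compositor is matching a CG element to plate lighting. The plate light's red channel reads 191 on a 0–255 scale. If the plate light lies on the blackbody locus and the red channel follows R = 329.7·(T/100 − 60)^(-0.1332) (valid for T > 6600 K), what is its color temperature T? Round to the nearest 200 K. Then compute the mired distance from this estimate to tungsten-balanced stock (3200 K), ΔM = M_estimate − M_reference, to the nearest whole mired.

-229 mireds

(t − 60)^(-0.1332) = 191/329.7 = 0.57931.
t − 60 = 0.57931^(1/-0.1332) = 0.57931^(-7.508) = 60.245, so t = 120.245.
T = 100·t = 12025 K → 12000 K to the nearest 200 K.
M_estimate = 10⁶/12000 = 83.33; M_reference = 10⁶/3200 = 312.50.
ΔM = 83.33 − 312.50 = -229.17 → -229 mireds.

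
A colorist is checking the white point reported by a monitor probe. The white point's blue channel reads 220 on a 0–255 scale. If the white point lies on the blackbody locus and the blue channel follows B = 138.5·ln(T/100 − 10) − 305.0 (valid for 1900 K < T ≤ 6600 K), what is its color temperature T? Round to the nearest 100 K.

5400 K

ln(t − 10) = (220 + 305.0) / 138.5 = 3.7906.
t − 10 = e^3.7906 = 44.284, so t = 54.284.
T = 100·t = 5428 K → 5400 K to the nearest 100 K.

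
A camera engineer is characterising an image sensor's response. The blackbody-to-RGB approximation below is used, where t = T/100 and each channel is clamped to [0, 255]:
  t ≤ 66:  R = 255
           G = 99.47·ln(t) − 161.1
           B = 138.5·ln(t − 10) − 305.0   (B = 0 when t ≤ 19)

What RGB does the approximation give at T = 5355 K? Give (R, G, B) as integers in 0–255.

t = 5355/100 = 53.55; the t ≤ 66 branch applies.
R = 255 by definition for t ≤ 66.
G = 99.47·ln 53.55 − 161.1 = 99.47·3.9806 − 161.1 = 234.852.
B = 138.5·ln(53.55 − 10) − 305.0 = 138.5·ln 43.55 − 305.0 = 138.5·3.7739 − 305.0 = 217.686.
Rounded: (255, 235, 218).

(255, 235, 218)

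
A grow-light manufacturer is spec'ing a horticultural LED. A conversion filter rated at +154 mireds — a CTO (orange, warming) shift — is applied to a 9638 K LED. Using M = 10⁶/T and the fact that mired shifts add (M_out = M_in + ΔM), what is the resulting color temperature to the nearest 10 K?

3880 K

M_in = 10⁶/9638 = 103.76 mireds.
M_out = 103.76 + (+154) = 257.76 mireds.
T_out = 10⁶/257.76 = 3879.6 K → 3880 K.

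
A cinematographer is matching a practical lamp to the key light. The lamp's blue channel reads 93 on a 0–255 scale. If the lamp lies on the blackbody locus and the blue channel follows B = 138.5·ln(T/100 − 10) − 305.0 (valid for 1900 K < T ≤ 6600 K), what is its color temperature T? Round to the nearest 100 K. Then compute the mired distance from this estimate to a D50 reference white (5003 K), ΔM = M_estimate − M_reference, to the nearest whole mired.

+157 mireds

ln(t − 10) = (93 + 305.0) / 138.5 = 2.8736.
t − 10 = e^2.8736 = 17.701, so t = 27.701.
T = 100·t = 2770 K → 2800 K to the nearest 100 K.
M_estimate = 10⁶/2800 = 357.14; M_reference = 10⁶/5003 = 199.88.
ΔM = 357.14 − 199.88 = 157.26 → +157 mireds.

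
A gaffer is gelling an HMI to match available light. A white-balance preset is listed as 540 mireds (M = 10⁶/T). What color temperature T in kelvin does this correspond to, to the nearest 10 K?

T = 10⁶ / 540 = 1851.85 K → 1850 K.

1850 K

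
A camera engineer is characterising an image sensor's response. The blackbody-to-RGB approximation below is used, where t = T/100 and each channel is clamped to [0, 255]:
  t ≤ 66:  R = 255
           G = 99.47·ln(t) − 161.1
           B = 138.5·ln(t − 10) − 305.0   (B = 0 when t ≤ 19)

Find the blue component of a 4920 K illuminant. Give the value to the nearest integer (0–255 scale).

203

t = 4920/100 = 49.2; the t ≤ 66 branch applies.
B = 138.5·ln(49.2 − 10) − 305.0 = 138.5·ln 39.2 − 305.0 = 138.5·3.6687 − 305.0 = 203.112.
Rounded: 203.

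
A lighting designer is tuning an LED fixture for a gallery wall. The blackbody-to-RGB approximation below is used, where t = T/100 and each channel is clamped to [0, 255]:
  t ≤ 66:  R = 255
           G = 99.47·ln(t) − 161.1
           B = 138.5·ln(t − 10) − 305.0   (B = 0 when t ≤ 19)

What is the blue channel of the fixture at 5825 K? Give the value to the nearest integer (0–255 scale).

t = 5825/100 = 58.25; the t ≤ 66 branch applies.
B = 138.5·ln(58.25 − 10) − 305.0 = 138.5·ln 48.25 − 305.0 = 138.5·3.8764 − 305.0 = 231.881.
Rounded: 232.

232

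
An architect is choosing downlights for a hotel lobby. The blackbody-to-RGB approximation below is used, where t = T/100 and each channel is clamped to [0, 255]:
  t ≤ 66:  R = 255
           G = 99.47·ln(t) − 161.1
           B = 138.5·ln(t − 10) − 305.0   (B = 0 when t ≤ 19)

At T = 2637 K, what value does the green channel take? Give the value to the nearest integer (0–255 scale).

164

t = 2637/100 = 26.37; the t ≤ 66 branch applies.
G = 99.47·ln 26.37 − 161.1 = 99.47·3.2722 − 161.1 = 164.388.
Rounded: 164.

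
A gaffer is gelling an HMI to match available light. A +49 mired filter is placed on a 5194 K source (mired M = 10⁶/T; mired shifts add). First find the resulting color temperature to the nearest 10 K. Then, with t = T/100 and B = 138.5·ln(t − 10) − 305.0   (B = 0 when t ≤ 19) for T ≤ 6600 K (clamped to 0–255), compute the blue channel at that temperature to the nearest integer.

M_in = 10⁶/5194 = 192.53; M_out = 192.53 + (+49) = 241.53.
T_out = 10⁶/241.53 = 4140.3 K → 4140 K; t = 41.4.
B = 138.5·ln(41.4 − 10) − 305.0 = 138.5·ln 31.4 − 305.0 = 138.5·3.4468 − 305.0 = 172.383.
Rounded: 172.

172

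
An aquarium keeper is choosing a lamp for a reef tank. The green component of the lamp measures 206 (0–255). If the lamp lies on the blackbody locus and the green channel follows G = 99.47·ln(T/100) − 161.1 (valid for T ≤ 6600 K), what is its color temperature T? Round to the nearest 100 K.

4000 K

ln t = (206 + 161.1) / 99.47 = 3.6906.
t = e^3.6906 = 40.067.
T = 100·t = 4007 K → 4000 K to the nearest 100 K.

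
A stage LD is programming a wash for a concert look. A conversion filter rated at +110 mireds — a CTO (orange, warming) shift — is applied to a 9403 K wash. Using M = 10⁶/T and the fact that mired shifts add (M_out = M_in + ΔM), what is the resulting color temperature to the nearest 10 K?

4620 K

M_in = 10⁶/9403 = 106.35 mireds.
M_out = 106.35 + (+110) = 216.35 mireds.
T_out = 10⁶/216.35 = 4622.2 K → 4620 K.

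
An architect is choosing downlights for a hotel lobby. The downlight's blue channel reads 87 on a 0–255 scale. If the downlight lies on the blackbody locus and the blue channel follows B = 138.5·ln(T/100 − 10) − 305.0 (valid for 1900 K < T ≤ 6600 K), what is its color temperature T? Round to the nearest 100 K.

2700 K

ln(t − 10) = (87 + 305.0) / 138.5 = 2.8303.
t − 10 = e^2.8303 = 16.951, so t = 26.951.
T = 100·t = 2695 K → 2700 K to the nearest 100 K.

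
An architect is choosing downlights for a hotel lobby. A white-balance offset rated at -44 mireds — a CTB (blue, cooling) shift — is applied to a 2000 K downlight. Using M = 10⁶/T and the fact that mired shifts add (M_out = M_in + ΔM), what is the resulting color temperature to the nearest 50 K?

M_in = 10⁶/2000 = 500.00 mireds.
M_out = 500.00 + (-44) = 456.00 mireds.
T_out = 10⁶/456.00 = 2193.0 K → 2200 K.

2200 K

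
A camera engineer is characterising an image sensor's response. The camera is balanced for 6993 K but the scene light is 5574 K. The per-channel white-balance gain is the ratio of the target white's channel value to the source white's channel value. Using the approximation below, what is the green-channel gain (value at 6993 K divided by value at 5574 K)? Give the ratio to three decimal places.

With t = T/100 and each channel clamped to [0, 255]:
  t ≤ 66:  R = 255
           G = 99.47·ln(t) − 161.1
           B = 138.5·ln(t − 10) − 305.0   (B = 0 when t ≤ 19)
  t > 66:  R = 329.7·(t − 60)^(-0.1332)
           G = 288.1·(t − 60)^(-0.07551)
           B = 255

At 5574 K (t = 55.74):
  G = 99.47·ln 55.74 − 161.1 = 99.47·4.0207 − 161.1 = 238.839.
At 6993 K (t = 69.93):
  G = 288.1·(69.93 − 60)^(-0.07551) = 288.1·9.93^(-0.07551) = 288.1·0.84085 = 242.250.
Gain = 242.250 / 238.839 = 1.0143 → 1.014.

1.014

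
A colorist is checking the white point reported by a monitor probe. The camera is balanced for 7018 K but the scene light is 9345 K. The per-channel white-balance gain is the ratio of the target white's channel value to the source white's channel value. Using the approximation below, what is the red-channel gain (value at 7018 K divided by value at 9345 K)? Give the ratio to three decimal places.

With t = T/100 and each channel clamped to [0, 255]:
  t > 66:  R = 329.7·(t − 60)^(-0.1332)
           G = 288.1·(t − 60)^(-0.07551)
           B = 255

At 9345 K (t = 93.45):
  R = 329.7·(93.45 − 60)^(-0.1332) = 329.7·33.45^(-0.1332) = 329.7·0.62654 = 206.571.
At 7018 K (t = 70.18):
  R = 329.7·(70.18 − 60)^(-0.1332) = 329.7·10.18^(-0.1332) = 329.7·0.73412 = 242.040.
Gain = 242.040 / 206.571 = 1.1717 → 1.172.

1.172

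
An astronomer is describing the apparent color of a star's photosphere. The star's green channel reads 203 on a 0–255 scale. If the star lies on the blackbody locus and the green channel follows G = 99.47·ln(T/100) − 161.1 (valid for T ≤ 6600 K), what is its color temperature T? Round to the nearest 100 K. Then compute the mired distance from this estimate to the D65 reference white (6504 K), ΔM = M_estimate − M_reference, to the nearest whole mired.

ln t = (203 + 161.1) / 99.47 = 3.6604.
t = e^3.6604 = 38.877.
T = 100·t = 3888 K → 3900 K to the nearest 100 K.
M_estimate = 10⁶/3900 = 256.41; M_reference = 10⁶/6504 = 153.75.
ΔM = 256.41 − 153.75 = 102.66 → +103 mireds.

+103 mireds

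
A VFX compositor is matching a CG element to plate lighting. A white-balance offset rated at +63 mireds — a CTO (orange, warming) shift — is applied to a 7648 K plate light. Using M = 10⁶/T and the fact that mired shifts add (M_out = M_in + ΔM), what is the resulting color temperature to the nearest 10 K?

M_in = 10⁶/7648 = 130.75 mireds.
M_out = 130.75 + (+63) = 193.75 mireds.
T_out = 10⁶/193.75 = 5161.2 K → 5160 K.

5160 K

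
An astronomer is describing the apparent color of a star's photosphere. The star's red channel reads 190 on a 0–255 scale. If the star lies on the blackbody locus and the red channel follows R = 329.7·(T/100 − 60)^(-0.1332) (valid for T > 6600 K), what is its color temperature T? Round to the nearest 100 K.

12300 K

(t − 60)^(-0.1332) = 190/329.7 = 0.57628.
t − 60 = 0.57628^(1/-0.1332) = 0.57628^(-7.508) = 62.667, so t = 122.667.
T = 100·t = 12267 K → 12300 K to the nearest 100 K.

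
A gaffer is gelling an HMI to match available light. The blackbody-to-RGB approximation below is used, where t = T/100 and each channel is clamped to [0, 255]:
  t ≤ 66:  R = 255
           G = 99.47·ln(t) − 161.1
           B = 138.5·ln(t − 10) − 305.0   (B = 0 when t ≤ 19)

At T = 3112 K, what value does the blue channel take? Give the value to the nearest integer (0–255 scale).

t = 3112/100 = 31.12; the t ≤ 66 branch applies.
B = 138.5·ln(31.12 − 10) − 305.0 = 138.5·ln 21.12 − 305.0 = 138.5·3.0502 − 305.0 = 117.456.
Rounded: 117.

117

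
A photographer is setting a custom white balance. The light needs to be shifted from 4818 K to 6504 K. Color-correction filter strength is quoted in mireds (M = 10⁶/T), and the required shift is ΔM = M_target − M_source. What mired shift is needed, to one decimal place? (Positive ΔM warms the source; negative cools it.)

M_source = 10⁶/4818 = 207.555; M_target = 10⁶/6504 = 153.752.
ΔM = 153.752 − 207.555 = -53.803 → -53.8 mireds, a cooling shift.

-53.8 mireds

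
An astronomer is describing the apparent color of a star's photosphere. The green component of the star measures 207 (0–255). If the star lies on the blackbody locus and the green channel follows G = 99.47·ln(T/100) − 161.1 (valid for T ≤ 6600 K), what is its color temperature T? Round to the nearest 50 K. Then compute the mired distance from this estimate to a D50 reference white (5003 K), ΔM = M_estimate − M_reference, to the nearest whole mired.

+47 mireds

ln t = (207 + 161.1) / 99.47 = 3.7006.
t = e^3.7006 = 40.472.
T = 100·t = 4047 K → 4050 K to the nearest 50 K.
M_estimate = 10⁶/4050 = 246.91; M_reference = 10⁶/5003 = 199.88.
ΔM = 246.91 − 199.88 = 47.03 → +47 mireds.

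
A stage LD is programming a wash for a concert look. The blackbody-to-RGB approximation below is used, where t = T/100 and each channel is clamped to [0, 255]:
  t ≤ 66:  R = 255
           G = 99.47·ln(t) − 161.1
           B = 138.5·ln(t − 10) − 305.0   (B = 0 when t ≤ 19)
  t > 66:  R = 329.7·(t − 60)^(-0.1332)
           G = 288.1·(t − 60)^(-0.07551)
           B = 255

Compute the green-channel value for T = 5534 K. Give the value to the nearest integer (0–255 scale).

238

t = 5534/100 = 55.34; the t ≤ 66 branch applies.
G = 99.47·ln 55.34 − 161.1 = 99.47·4.0135 − 161.1 = 238.122.
Rounded: 238.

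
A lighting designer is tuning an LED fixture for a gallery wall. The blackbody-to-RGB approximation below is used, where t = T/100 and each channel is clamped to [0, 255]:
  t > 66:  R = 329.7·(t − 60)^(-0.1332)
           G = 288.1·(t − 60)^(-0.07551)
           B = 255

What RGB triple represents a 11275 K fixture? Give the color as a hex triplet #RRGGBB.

#C2D6FF

t = 11275/100 = 112.75; the t > 66 branch applies.
R = 329.7·(112.75 − 60)^(-0.1332) = 329.7·52.75^(-0.1332) = 329.7·0.58966 = 194.410.
G = 288.1·(112.75 − 60)^(-0.07551) = 288.1·52.75^(-0.07551) = 288.1·0.74123 = 213.549.
B = 255 by definition for t > 66.
Rounded: (194, 214, 255).
In hex: #C2D6FF.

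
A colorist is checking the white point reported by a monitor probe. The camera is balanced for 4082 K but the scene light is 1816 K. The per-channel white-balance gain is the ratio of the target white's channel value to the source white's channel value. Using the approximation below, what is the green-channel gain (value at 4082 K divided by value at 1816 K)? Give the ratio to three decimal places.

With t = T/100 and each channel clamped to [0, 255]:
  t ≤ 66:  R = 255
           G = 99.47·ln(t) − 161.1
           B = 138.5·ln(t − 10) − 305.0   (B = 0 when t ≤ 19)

1.633

At 1816 K (t = 18.16):
  G = 99.47·ln 18.16 − 161.1 = 99.47·2.8992 − 161.1 = 127.286.
At 4082 K (t = 40.82):
  G = 99.47·ln 40.82 − 161.1 = 99.47·3.7092 − 161.1 = 207.851.
Gain = 207.851 / 127.286 = 1.6330 → 1.633.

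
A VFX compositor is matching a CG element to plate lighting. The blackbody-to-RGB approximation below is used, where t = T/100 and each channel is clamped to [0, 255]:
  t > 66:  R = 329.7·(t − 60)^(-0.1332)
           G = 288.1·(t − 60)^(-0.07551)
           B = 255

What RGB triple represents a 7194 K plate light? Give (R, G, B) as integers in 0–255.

t = 7194/100 = 71.94; the t > 66 branch applies.
R = 329.7·(71.94 − 60)^(-0.1332) = 329.7·11.94^(-0.1332) = 329.7·0.71869 = 236.953.
G = 288.1·(71.94 − 60)^(-0.07551) = 288.1·11.94^(-0.07551) = 288.1·0.82923 = 238.901.
B = 255 by definition for t > 66.
Rounded: (237, 239, 255).

(237, 239, 255)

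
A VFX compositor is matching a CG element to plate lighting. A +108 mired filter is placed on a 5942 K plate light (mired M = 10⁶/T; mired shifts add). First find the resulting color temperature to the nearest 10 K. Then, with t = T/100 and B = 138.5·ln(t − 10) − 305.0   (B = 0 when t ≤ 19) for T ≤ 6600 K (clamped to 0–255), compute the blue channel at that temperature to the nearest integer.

M_in = 10⁶/5942 = 168.29; M_out = 168.29 + (+108) = 276.29.
T_out = 10⁶/276.29 = 3619.3 K → 3620 K; t = 36.2.
B = 138.5·ln(36.2 − 10) − 305.0 = 138.5·ln 26.2 − 305.0 = 138.5·3.2658 − 305.0 = 147.308.
Rounded: 147.

147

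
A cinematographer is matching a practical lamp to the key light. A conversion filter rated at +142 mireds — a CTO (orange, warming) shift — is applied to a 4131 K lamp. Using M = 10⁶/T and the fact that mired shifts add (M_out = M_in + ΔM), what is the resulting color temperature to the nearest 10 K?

2600 K

M_in = 10⁶/4131 = 242.07 mireds.
M_out = 242.07 + (+142) = 384.07 mireds.
T_out = 10⁶/384.07 = 2603.7 K → 2600 K.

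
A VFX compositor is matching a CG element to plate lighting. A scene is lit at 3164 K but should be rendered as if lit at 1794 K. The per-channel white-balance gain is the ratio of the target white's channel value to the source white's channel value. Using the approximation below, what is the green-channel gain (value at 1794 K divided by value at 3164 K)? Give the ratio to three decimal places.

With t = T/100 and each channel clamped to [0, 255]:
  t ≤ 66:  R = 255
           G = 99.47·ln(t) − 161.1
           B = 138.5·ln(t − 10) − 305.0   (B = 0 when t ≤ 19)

0.691

At 3164 K (t = 31.64):
  G = 99.47·ln 31.64 − 161.1 = 99.47·3.4544 − 161.1 = 182.511.
At 1794 K (t = 17.94):
  G = 99.47·ln 17.94 − 161.1 = 99.47·2.8870 − 161.1 = 126.073.
Gain = 126.073 / 182.511 = 0.6908 → 0.691.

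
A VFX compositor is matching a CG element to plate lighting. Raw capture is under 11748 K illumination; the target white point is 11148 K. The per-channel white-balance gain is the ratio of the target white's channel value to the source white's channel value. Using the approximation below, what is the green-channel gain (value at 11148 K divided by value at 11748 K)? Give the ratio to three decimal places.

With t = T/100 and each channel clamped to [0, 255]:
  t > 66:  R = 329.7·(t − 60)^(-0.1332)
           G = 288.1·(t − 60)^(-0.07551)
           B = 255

1.008

At 11748 K (t = 117.48):
  G = 288.1·(117.48 − 60)^(-0.07551) = 288.1·57.48^(-0.07551) = 288.1·0.73644 = 212.169.
At 11148 K (t = 111.48):
  G = 288.1·(111.48 − 60)^(-0.07551) = 288.1·51.48^(-0.07551) = 288.1·0.74260 = 213.943.
Gain = 213.943 / 212.169 = 1.0084 → 1.008.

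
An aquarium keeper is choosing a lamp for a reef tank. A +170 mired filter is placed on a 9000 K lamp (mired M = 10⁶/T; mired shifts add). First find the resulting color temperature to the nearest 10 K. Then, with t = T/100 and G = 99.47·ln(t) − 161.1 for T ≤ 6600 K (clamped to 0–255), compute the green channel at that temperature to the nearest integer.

M_in = 10⁶/9000 = 111.11; M_out = 111.11 + (+170) = 281.11.
T_out = 10⁶/281.11 = 3557.3 K → 3560 K; t = 35.6.
G = 99.47·ln 35.6 − 161.1 = 99.47·3.5723 − 161.1 = 194.241.
Rounded: 194.

194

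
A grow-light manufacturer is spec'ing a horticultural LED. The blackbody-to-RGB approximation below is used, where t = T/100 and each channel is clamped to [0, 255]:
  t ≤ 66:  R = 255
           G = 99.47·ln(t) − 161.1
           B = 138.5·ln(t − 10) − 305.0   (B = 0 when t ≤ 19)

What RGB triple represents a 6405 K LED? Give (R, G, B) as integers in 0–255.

t = 6405/100 = 64.05; the t ≤ 66 branch applies.
R = 255 by definition for t ≤ 66.
G = 99.47·ln 64.05 − 161.1 = 99.47·4.1597 − 161.1 = 252.662.
B = 138.5·ln(64.05 − 10) − 305.0 = 138.5·ln 54.05 − 305.0 = 138.5·3.9899 − 305.0 = 247.602.
Rounded: (255, 253, 248).

(255, 253, 248)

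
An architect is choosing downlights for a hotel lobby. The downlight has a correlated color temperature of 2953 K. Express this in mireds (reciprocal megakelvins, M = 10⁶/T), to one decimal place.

M = 10⁶ / 2953 = 338.639 → 338.6 mireds.

338.6 mireds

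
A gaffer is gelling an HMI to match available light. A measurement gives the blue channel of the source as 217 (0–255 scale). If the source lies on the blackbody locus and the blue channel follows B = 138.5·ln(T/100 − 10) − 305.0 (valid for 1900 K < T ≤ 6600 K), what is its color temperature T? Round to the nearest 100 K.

ln(t − 10) = (217 + 305.0) / 138.5 = 3.7690.
t − 10 = e^3.7690 = 43.335, so t = 53.335.
T = 100·t = 5333 K → 5300 K to the nearest 100 K.

5300 K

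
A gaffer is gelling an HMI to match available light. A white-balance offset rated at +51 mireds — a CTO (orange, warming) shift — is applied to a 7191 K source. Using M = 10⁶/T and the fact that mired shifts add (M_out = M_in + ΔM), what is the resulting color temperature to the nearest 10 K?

M_in = 10⁶/7191 = 139.06 mireds.
M_out = 139.06 + (+51) = 190.06 mireds.
T_out = 10⁶/190.06 = 5261.4 K → 5260 K.

5260 K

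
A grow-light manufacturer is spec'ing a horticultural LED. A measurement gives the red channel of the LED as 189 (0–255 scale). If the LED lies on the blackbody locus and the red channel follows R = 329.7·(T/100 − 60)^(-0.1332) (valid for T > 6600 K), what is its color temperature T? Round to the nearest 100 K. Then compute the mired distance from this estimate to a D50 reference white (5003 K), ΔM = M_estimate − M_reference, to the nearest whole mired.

-120 mireds

(t − 60)^(-0.1332) = 189/329.7 = 0.57325.
t − 60 = 0.57325^(1/-0.1332) = 0.57325^(-7.508) = 65.199, so t = 125.199.
T = 100·t = 12520 K → 12500 K to the nearest 100 K.
M_estimate = 10⁶/12500 = 80.00; M_reference = 10⁶/5003 = 199.88.
ΔM = 80.00 − 199.88 = -119.88 → -120 mireds.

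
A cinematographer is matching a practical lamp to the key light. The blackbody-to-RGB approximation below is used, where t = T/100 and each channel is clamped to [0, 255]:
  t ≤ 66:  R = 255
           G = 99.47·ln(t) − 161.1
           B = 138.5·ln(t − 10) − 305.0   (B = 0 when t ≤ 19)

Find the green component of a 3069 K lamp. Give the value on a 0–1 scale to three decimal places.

t = 3069/100 = 30.69; the t ≤ 66 branch applies.
G = 99.47·ln 30.69 − 161.1 = 99.47·3.4239 − 161.1 = 179.479.
On a 0–1 scale: 179.479/255 = 0.7038 → 0.704.

0.704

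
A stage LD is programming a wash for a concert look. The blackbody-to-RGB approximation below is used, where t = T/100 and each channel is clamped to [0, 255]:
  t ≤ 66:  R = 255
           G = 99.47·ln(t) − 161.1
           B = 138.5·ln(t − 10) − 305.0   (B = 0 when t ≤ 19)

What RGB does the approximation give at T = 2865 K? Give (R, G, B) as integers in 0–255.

(255, 173, 100)

t = 2865/100 = 28.65; the t ≤ 66 branch applies.
R = 255 by definition for t ≤ 66.
G = 99.47·ln 28.65 − 161.1 = 99.47·3.3552 − 161.1 = 172.637.
B = 138.5·ln(28.65 − 10) − 305.0 = 138.5·ln 18.65 − 305.0 = 138.5·2.9258 − 305.0 = 100.230.
Rounded: (255, 173, 100).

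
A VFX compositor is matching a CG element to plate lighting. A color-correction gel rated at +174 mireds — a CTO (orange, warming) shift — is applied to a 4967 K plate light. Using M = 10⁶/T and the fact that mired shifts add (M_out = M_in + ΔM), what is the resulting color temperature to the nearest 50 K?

2650 K

M_in = 10⁶/4967 = 201.33 mireds.
M_out = 201.33 + (+174) = 375.33 mireds.
T_out = 10⁶/375.33 = 2664.3 K → 2650 K.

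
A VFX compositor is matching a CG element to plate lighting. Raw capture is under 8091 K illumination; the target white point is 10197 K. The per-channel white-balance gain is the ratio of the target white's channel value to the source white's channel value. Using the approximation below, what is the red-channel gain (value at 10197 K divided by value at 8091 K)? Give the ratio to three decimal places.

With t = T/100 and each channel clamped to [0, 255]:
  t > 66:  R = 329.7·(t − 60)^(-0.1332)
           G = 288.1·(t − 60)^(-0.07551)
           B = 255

0.911

At 8091 K (t = 80.91):
  R = 329.7·(80.91 − 60)^(-0.1332) = 329.7·20.91^(-0.1332) = 329.7·0.66700 = 219.911.
At 10197 K (t = 101.97):
  R = 329.7·(101.97 − 60)^(-0.1332) = 329.7·41.97^(-0.1332) = 329.7·0.60789 = 200.421.
Gain = 200.421 / 219.911 = 0.9114 → 0.911.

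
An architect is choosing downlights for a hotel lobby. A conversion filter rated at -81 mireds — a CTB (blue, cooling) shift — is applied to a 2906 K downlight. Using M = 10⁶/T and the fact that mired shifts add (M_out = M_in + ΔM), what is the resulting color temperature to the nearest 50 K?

3800 K

M_in = 10⁶/2906 = 344.12 mireds.
M_out = 344.12 + (-81) = 263.12 mireds.
T_out = 10⁶/263.12 = 3800.6 K → 3800 K.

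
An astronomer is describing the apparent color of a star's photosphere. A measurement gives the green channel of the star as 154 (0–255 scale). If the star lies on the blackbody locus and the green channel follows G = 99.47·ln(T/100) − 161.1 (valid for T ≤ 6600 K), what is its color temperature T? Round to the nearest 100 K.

2400 K

ln t = (154 + 161.1) / 99.47 = 3.1678.
t = e^3.1678 = 23.755.
T = 100·t = 2375 K → 2400 K to the nearest 100 K.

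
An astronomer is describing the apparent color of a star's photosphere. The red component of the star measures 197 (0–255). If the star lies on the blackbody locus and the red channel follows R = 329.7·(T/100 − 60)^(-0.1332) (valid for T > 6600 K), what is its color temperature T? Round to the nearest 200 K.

10800 K

(t − 60)^(-0.1332) = 197/329.7 = 0.59751.
t − 60 = 0.59751^(1/-0.1332) = 0.59751^(-7.508) = 47.761, so t = 107.761.
T = 100·t = 10776 K → 10800 K to the nearest 200 K.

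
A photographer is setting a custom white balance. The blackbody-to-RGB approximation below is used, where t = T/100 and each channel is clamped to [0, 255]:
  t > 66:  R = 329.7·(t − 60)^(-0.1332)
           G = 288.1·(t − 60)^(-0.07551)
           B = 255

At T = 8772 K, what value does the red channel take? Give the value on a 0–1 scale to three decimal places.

t = 8772/100 = 87.72; the t > 66 branch applies.
R = 329.7·(87.72 − 60)^(-0.1332) = 329.7·27.72^(-0.1332) = 329.7·0.64242 = 211.806.
On a 0–1 scale: 211.806/255 = 0.8306 → 0.831.

0.831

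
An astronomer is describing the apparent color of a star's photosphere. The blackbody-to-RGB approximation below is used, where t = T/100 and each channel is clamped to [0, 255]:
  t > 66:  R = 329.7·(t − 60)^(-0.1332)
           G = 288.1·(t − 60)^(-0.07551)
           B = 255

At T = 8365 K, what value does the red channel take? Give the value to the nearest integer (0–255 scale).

216

t = 8365/100 = 83.65; the t > 66 branch applies.
R = 329.7·(83.65 − 60)^(-0.1332) = 329.7·23.65^(-0.1332) = 329.7·0.65615 = 216.334.
Rounded: 216.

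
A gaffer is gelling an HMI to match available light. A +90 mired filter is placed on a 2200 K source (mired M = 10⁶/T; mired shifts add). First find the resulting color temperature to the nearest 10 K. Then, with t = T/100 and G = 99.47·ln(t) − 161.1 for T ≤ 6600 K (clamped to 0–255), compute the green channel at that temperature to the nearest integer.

129

M_in = 10⁶/2200 = 454.55; M_out = 454.55 + (+90) = 544.55.
T_out = 10⁶/544.55 = 1836.4 K → 1840 K; t = 18.4.
G = 99.47·ln 18.4 − 161.1 = 99.47·2.9124 − 161.1 = 128.592.
Rounded: 129.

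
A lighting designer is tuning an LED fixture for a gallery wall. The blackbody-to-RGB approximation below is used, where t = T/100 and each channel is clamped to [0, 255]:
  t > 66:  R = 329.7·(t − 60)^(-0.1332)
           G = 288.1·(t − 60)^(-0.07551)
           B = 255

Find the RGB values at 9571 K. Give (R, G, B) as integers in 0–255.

t = 9571/100 = 95.71; the t > 66 branch applies.
R = 329.7·(95.71 − 60)^(-0.1332) = 329.7·35.71^(-0.1332) = 329.7·0.62111 = 204.780.
G = 288.1·(95.71 − 60)^(-0.07551) = 288.1·35.71^(-0.07551) = 288.1·0.76339 = 219.934.
B = 255 by definition for t > 66.
Rounded: (205, 220, 255).

(205, 220, 255)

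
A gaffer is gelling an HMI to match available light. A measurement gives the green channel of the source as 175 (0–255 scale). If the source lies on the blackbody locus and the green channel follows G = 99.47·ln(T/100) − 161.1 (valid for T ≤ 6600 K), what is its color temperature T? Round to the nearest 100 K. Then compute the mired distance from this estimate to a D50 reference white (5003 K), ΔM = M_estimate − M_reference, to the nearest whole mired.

ln t = (175 + 161.1) / 99.47 = 3.3789.
t = e^3.3789 = 29.339.
T = 100·t = 2934 K → 2900 K to the nearest 100 K.
M_estimate = 10⁶/2900 = 344.83; M_reference = 10⁶/5003 = 199.88.
ΔM = 344.83 − 199.88 = 144.95 → +145 mireds.

+145 mireds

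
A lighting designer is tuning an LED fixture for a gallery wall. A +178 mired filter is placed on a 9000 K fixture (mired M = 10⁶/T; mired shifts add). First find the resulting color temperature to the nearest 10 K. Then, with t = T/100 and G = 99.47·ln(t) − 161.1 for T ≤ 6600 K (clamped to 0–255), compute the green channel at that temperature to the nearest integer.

191

M_in = 10⁶/9000 = 111.11; M_out = 111.11 + (+178) = 289.11.
T_out = 10⁶/289.11 = 3458.9 K → 3460 K; t = 34.6.
G = 99.47·ln 34.6 − 161.1 = 99.47·3.5439 − 161.1 = 191.407.
Rounded: 191.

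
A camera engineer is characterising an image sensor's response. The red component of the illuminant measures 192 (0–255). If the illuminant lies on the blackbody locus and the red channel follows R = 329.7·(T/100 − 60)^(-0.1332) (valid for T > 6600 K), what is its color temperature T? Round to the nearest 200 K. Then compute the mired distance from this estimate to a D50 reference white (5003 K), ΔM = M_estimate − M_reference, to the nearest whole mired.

-115 mireds

(t − 60)^(-0.1332) = 192/329.7 = 0.58235.
t − 60 = 0.58235^(1/-0.1332) = 0.58235^(-7.508) = 57.929, so t = 117.929.
T = 100·t = 11793 K → 11800 K to the nearest 200 K.
M_estimate = 10⁶/11800 = 84.75; M_reference = 10⁶/5003 = 199.88.
ΔM = 84.75 − 199.88 = -115.13 → -115 mireds.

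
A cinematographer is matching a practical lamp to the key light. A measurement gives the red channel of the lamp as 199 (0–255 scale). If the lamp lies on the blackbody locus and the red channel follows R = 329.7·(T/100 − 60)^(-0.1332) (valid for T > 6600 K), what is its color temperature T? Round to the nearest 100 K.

10400 K

(t − 60)^(-0.1332) = 199/329.7 = 0.60358.
t − 60 = 0.60358^(1/-0.1332) = 0.60358^(-7.508) = 44.273, so t = 104.273.
T = 100·t = 10427 K → 10400 K to the nearest 100 K.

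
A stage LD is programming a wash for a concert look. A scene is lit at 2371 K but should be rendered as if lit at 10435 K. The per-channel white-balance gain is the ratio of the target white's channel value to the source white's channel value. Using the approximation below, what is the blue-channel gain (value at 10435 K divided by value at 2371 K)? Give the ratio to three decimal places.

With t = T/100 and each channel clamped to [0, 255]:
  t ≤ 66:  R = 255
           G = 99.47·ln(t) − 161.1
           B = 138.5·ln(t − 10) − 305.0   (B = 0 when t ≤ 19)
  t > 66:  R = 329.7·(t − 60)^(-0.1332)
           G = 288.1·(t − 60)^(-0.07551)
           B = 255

4.426

At 2371 K (t = 23.71):
  B = 138.5·ln(23.71 − 10) − 305.0 = 138.5·ln 13.71 − 305.0 = 138.5·2.6181 − 305.0 = 57.610.
At 10435 K (t = 104.35):
  B = 255 by definition for t > 66.
Gain = 255.000 / 57.610 = 4.4263 → 4.426.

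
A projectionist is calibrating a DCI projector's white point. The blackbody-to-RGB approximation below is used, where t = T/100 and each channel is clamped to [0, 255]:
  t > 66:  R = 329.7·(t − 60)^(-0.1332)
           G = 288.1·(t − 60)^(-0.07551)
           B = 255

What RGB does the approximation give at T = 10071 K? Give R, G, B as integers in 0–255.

R=201, G=218, B=255

t = 10071/100 = 100.71; the t > 66 branch applies.
R = 329.7·(100.71 − 60)^(-0.1332) = 329.7·40.71^(-0.1332) = 329.7·0.61036 = 201.237.
G = 288.1·(100.71 − 60)^(-0.07551) = 288.1·40.71^(-0.07551) = 288.1·0.75588 = 217.768.
B = 255 by definition for t > 66.
Rounded: (201, 218, 255).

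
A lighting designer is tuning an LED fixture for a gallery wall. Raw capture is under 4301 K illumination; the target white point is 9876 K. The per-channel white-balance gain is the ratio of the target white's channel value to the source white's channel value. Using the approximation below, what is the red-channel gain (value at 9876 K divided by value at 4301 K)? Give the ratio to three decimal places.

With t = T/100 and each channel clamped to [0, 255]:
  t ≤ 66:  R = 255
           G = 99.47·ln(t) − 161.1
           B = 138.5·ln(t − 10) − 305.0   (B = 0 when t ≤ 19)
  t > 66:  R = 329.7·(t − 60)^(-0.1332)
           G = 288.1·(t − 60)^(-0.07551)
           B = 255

0.794

At 4301 K (t = 43.01):
  R = 255 by definition for t ≤ 66.
At 9876 K (t = 98.76):
  R = 329.7·(98.76 − 60)^(-0.1332) = 329.7·38.76^(-0.1332) = 329.7·0.61437 = 202.557.
Gain = 202.557 / 255.000 = 0.7943 → 0.794.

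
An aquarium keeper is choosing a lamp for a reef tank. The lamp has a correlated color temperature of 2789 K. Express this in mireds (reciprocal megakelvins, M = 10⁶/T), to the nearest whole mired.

M = 10⁶ / 2789 = 358.551 → 359 mireds.

359 mireds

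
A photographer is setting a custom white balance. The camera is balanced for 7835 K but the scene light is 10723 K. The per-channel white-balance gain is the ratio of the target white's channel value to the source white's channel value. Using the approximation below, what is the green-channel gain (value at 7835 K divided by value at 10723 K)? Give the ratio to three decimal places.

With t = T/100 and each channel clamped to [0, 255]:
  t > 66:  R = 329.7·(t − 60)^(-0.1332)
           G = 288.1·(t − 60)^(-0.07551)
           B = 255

1.074

At 10723 K (t = 107.23):
  G = 288.1·(107.23 − 60)^(-0.07551) = 288.1·47.23^(-0.07551) = 288.1·0.74745 = 215.339.
At 7835 K (t = 78.35):
  G = 288.1·(78.35 − 60)^(-0.07551) = 288.1·18.35^(-0.07551) = 288.1·0.80275 = 231.274.
Gain = 231.274 / 215.339 = 1.0740 → 1.074.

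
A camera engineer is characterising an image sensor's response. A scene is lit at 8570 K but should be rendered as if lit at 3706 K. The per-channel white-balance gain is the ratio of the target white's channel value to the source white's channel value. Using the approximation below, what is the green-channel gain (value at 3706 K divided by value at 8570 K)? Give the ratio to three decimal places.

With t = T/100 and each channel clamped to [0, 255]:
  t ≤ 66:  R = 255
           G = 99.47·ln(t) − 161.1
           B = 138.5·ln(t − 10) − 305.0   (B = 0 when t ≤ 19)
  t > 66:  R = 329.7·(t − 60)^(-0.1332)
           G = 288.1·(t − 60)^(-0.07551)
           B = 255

At 8570 K (t = 85.7):
  G = 288.1·(85.7 − 60)^(-0.07551) = 288.1·25.7^(-0.07551) = 288.1·0.78259 = 225.465.
At 3706 K (t = 37.06):
  G = 99.47·ln 37.06 − 161.1 = 99.47·3.6125 − 161.1 = 198.239.
Gain = 198.239 / 225.465 = 0.8792 → 0.879.

0.879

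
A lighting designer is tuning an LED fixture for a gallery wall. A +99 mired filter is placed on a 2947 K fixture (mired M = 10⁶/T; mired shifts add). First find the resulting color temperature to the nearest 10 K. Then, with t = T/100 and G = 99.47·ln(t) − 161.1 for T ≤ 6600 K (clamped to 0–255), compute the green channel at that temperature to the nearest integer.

M_in = 10⁶/2947 = 339.33; M_out = 339.33 + (+99) = 438.33.
T_out = 10⁶/438.33 = 2281.4 K → 2280 K; t = 22.8.
G = 99.47·ln 22.8 − 161.1 = 99.47·3.1268 − 161.1 = 149.919.
Rounded: 150.

150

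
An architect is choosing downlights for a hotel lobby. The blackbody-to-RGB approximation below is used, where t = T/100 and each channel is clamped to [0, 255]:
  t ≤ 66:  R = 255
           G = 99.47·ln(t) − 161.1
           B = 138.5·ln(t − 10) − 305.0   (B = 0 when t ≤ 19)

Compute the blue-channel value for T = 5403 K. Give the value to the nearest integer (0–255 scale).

219

t = 5403/100 = 54.03; the t ≤ 66 branch applies.
B = 138.5·ln(54.03 − 10) − 305.0 = 138.5·ln 44.03 − 305.0 = 138.5·3.7849 − 305.0 = 219.205.
Rounded: 219.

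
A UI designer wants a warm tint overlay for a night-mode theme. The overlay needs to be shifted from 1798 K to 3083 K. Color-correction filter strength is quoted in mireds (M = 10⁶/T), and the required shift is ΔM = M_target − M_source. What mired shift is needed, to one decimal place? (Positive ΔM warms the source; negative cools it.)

M_source = 10⁶/1798 = 556.174; M_target = 10⁶/3083 = 324.359.
ΔM = 324.359 − 556.174 = -231.814 → -231.8 mireds, a cooling shift.

-231.8 mireds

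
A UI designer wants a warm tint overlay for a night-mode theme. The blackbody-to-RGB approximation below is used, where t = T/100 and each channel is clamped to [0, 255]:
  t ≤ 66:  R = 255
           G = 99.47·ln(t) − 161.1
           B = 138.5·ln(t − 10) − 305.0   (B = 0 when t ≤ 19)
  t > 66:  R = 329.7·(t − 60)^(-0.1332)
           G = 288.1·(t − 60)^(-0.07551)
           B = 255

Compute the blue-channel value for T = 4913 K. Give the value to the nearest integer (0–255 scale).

t = 4913/100 = 49.13; the t ≤ 66 branch applies.
B = 138.5·ln(49.13 − 10) − 305.0 = 138.5·ln 39.13 − 305.0 = 138.5·3.6669 − 305.0 = 202.864.
Rounded: 203.

203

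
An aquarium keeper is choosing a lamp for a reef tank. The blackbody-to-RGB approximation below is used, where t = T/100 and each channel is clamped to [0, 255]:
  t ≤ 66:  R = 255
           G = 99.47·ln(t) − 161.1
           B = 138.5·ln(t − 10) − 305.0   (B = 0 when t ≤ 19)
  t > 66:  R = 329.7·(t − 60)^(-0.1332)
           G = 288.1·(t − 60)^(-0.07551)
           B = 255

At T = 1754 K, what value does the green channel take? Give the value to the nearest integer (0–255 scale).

124

t = 1754/100 = 17.54; the t ≤ 66 branch applies.
G = 99.47·ln 17.54 − 161.1 = 99.47·2.8645 − 161.1 = 123.830.
Rounded: 124.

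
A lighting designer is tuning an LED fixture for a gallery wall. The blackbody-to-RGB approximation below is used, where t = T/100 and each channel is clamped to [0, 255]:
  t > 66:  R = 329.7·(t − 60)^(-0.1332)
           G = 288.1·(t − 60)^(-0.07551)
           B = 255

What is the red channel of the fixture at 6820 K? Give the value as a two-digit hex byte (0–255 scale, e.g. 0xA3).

0xF9

t = 6820/100 = 68.2; the t > 66 branch applies.
R = 329.7·(68.2 − 60)^(-0.1332) = 329.7·8.2^(-0.1332) = 329.7·0.75558 = 249.114.
Rounded: 249; in hex, 0xF9.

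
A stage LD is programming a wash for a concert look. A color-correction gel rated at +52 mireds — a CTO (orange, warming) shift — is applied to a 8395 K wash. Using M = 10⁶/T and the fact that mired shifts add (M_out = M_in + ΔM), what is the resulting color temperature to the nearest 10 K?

M_in = 10⁶/8395 = 119.12 mireds.
M_out = 119.12 + (+52) = 171.12 mireds.
T_out = 10⁶/171.12 = 5843.9 K → 5840 K.

5840 K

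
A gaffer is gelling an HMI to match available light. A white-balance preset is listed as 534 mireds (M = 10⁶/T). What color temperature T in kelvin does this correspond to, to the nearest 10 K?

1870 K

T = 10⁶ / 534 = 1872.66 K → 1870 K.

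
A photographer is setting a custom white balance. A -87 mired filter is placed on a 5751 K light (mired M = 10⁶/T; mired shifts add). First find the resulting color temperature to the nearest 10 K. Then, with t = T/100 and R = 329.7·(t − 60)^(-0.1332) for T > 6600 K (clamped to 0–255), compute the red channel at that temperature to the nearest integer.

M_in = 10⁶/5751 = 173.88; M_out = 173.88 + (-87) = 86.88.
T_out = 10⁶/86.88 = 11509.8 K → 11510 K; t = 115.1.
R = 329.7·(115.1 − 60)^(-0.1332) = 329.7·55.1^(-0.1332) = 329.7·0.58624 = 193.285.
Rounded: 193.

193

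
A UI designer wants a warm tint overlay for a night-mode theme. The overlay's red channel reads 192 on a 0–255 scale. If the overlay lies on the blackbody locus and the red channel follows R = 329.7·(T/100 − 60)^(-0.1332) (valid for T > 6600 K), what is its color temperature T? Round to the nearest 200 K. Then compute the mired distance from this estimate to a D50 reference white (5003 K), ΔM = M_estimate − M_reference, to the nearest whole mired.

-115 mireds

(t − 60)^(-0.1332) = 192/329.7 = 0.58235.
t − 60 = 0.58235^(1/-0.1332) = 0.58235^(-7.508) = 57.929, so t = 117.929.
T = 100·t = 11793 K → 11800 K to the nearest 200 K.
M_estimate = 10⁶/11800 = 84.75; M_reference = 10⁶/5003 = 199.88.
ΔM = 84.75 − 199.88 = -115.13 → -115 mireds.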